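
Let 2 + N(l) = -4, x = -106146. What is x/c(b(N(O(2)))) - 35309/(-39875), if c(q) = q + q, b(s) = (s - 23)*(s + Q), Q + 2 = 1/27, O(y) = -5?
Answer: -392548738/1714625 ≈ -228.94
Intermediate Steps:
Q = -53/27 (Q = -2 + 1/27 = -53/27 ≈ -1.9630)
N(l) = -6 (N(l) = -2 - 4 = -6)
b(s) = (-23 + s)*(-53/27 + s) (b(s) = (s - 23)*(s - 53/27) = (-23 + s)*(-53/27 + s))
c(q) = 2*q
x/c(b(N(O(2)))) - 35309/(-39875) = -106146*1/(2*(1219/27 + (-6)**2 - 674/27*(-6))) - 35309/(-39875) = -106146*1/(2*(1219/27 + 36 + 1348/9)) - 35309*(-1/39875) = -106146/(2*(6235/27)) + 35309/39875 = -106146/12470/27 + 35309/39875 = -106146*27/12470 + 35309/39875 = -1432971/6235 + 35309/39875 = -392548738/1714625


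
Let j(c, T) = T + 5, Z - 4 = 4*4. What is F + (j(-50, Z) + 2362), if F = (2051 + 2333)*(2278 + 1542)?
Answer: 16749267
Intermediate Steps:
F = 16746880 (F = 4384*3820 = 16746880)
Z = 20 (Z = 4 + 4*4 = 4 + 16 = 20)
j(c, T) = 5 + T
F + (j(-50, Z) + 2362) = 16746880 + ((5 + 20) + 2362) = 16746880 + (25 + 2362) = 16746880 + 2387 = 16749267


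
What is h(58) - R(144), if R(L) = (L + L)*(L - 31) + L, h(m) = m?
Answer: -32630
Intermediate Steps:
R(L) = L + 2*L*(-31 + L) (R(L) = (2*L)*(-31 + L) + L = 2*L*(-31 + L) + L = L + 2*L*(-31 + L))
h(58) - R(144) = 58 - 144*(-61 + 2*144) = 58 - 144*(-61 + 288) = 58 - 144*227 = 58 - 1*32688 = 58 - 32688 = -32630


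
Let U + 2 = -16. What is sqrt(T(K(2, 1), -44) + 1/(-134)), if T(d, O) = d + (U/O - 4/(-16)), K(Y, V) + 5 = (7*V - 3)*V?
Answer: I*sqrt(756899)/1474 ≈ 0.59023*I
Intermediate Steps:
K(Y, V) = -5 + V*(-3 + 7*V) (K(Y, V) = -5 + (7*V - 3)*V = -5 + (-3 + 7*V)*V = -5 + V*(-3 + 7*V))
U = -18 (U = -2 - 16 = -18)
T(d, O) = 1/4 + d - 18/O (T(d, O) = d + (-18/O - 4/(-16)) = d + (-18/O - 4*(-1/16)) = d + (-18/O + 1/4) = d + (1/4 - 18/O) = 1/4 + d - 18/O)
sqrt(T(K(2, 1), -44) + 1/(-134)) = sqrt((1/4 + (-5 - 3*1 + 7*1**2) - 18/(-44)) + 1/(-134)) = sqrt((1/4 + (-5 - 3 + 7*1) - 18*(-1/44)) - 1/134) = sqrt((1/4 + (-5 - 3 + 7) + 9/22) - 1/134) = sqrt((1/4 - 1 + 9/22) - 1/134) = sqrt(-15/44 - 1/134) = sqrt(-1027/2948) = I*sqrt(756899)/1474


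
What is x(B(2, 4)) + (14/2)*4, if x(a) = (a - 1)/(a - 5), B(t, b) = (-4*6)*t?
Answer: 1533/53 ≈ 28.925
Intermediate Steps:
B(t, b) = -24*t
x(a) = (-1 + a)/(-5 + a)
x(B(2, 4)) + (14/2)*4 = (-1 - 24*2)/(-5 - 24*2) + (14/2)*4 = (-1 - 48)/(-5 - 48) + (14*(½))*4 = -49/(-53) + 7*4 = -1/53*(-49) + 28 = 49/53 + 28 = 1533/53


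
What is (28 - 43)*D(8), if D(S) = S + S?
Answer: -240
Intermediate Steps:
D(S) = 2*S
(28 - 43)*D(8) = (28 - 43)*(2*8) = -15*16 = -240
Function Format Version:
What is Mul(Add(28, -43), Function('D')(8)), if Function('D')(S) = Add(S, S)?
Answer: -240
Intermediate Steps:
Function('D')(S) = Mul(2, S)
Mul(Add(28, -43), Function('D')(8)) = Mul(Add(28, -43), Mul(2, 8)) = Mul(-15, 16) = -240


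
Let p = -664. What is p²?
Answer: 440896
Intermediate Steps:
p² = (-664)² = 440896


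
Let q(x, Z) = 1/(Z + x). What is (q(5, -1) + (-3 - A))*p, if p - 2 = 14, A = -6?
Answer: 52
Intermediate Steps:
p = 16 (p = 2 + 14 = 16)
(q(5, -1) + (-3 - A))*p = (1/(-1 + 5) + (-3 - 1*(-6)))*16 = (1/4 + (-3 + 6))*16 = (¼ + 3)*16 = (13/4)*16 = 52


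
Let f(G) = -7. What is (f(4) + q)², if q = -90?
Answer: 9409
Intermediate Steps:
(f(4) + q)² = (-7 - 90)² = (-97)² = 9409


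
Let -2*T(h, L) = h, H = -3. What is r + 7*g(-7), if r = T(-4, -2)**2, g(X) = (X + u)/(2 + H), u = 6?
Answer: 11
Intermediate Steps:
g(X) = -6 - X (g(X) = (X + 6)/(2 - 3) = (6 + X)/(-1) = (6 + X)*(-1) = -6 - X)
T(h, L) = -h/2
r = 4 (r = (-1/2*(-4))**2 = 2**2 = 4)
r + 7*g(-7) = 4 + 7*(-6 - 1*(-7)) = 4 + 7*(-6 + 7) = 4 + 7*1 = 4 + 7 = 11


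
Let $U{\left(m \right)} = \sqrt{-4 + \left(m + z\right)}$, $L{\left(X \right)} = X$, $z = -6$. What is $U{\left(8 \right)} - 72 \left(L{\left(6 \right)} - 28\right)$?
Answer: $1584 + i \sqrt{2} \approx 1584.0 + 1.4142 i$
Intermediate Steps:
$U{\left(m \right)} = \sqrt{-10 + m}$ ($U{\left(m \right)} = \sqrt{-4 + \left(m - 6\right)} = \sqrt{-4 + \left(-6 + m\right)} = \sqrt{-10 + m}$)
$U{\left(8 \right)} - 72 \left(L{\left(6 \right)} - 28\right) = \sqrt{-10 + 8} - 72 \left(6 - 28\right) = \sqrt{-2} - -1584 = i \sqrt{2} + 1584 = 1584 + i \sqrt{2}$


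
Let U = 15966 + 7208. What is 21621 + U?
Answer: 44795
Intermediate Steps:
U = 23174
21621 + U = 21621 + 23174 = 44795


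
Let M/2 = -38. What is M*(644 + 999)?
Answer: -124868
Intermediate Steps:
M = -76 (M = 2*(-38) = -76)
M*(644 + 999) = -76*(644 + 999) = -76*1643 = -124868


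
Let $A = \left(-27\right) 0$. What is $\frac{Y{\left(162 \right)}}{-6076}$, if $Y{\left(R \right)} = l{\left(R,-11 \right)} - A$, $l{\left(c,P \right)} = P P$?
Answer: $- \frac{121}{6076} \approx -0.019914$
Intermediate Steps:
$A = 0$
$l{\left(c,P \right)} = P^{2}$
$Y{\left(R \right)} = 121$ ($Y{\left(R \right)} = \left(-11\right)^{2} - 0 = 121 + 0 = 121$)
$\frac{Y{\left(162 \right)}}{-6076} = \frac{121}{-6076} = 121 \left(- \frac{1}{6076}\right) = - \frac{121}{6076}$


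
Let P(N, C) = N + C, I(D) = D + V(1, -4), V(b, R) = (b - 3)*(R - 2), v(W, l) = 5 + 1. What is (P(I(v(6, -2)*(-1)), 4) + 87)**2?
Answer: 9409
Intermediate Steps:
v(W, l) = 6
V(b, R) = (-3 + b)*(-2 + R)
I(D) = 12 + D (I(D) = D + (6 - 3*(-4) - 2*1 - 4*1) = D + (6 + 12 - 2 - 4) = D + 12 = 12 + D)
P(N, C) = C + N
(P(I(v(6, -2)*(-1)), 4) + 87)**2 = ((4 + (12 + 6*(-1))) + 87)**2 = ((4 + (12 - 6)) + 87)**2 = ((4 + 6) + 87)**2 = (10 + 87)**2 = 97**2 = 9409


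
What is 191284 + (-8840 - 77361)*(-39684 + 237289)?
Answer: -17033557321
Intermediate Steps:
191284 + (-8840 - 77361)*(-39684 + 237289) = 191284 - 86201*197605 = 191284 - 17033748605 = -17033557321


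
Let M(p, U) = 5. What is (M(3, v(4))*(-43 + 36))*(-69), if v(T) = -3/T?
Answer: 2415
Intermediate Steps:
(M(3, v(4))*(-43 + 36))*(-69) = (5*(-43 + 36))*(-69) = (5*(-7))*(-69) = -35*(-69) = 2415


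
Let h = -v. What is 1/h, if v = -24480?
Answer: 1/24480 ≈ 4.0850e-5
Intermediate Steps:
h = 24480 (h = -1*(-24480) = 24480)
1/h = 1/24480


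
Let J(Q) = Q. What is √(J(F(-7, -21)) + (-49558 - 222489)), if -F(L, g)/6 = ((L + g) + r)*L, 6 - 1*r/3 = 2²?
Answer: I*√272971 ≈ 522.47*I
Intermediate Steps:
r = 6 (r = 18 - 3*2² = 18 - 3*4 = 18 - 12 = 6)
F(L, g) = -6*L*(6 + L + g) (F(L, g) = -6*((L + g) + 6)*L = -6*(6 + L + g)*L = -6*L*(6 + L + g))
√(J(F(-7, -21)) + (-49558 - 222489)) = √(-6*(-7)*(6 - 7 - 21) + (-49558 - 222489)) = √(-6*(-7)*(-22) - 272047) = √(-924 - 272047) = √(-272971) = I*√272971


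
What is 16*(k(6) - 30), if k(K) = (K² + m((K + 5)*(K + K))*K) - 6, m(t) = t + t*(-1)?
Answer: 0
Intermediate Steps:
m(t) = 0 (m(t) = t - t = 0)
k(K) = -6 + K² (k(K) = (K² + 0*K) - 6 = (K² + 0) - 6 = K² - 6 = -6 + K²)
16*(k(6) - 30) = 16*((-6 + 6²) - 30) = 16*((-6 + 36) - 30) = 16*(30 - 30) = 16*0 = 0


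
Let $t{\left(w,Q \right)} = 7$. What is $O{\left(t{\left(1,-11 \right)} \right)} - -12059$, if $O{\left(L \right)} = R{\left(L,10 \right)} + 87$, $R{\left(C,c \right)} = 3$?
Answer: $12149$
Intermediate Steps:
$O{\left(L \right)} = 90$ ($O{\left(L \right)} = 3 + 87 = 90$)
$O{\left(t{\left(1,-11 \right)} \right)} - -12059 = 90 - -12059 = 90 + 12059 = 12149$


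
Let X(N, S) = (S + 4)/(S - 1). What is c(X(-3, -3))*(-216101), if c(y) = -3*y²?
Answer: 648303/16 ≈ 40519.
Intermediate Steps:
X(N, S) = (4 + S)/(-1 + S)
c(X(-3, -3))*(-216101) = -3*(4 - 3)²/(-1 - 3)²*(-216101) = -3*(1/(-4))²*(-216101) = -3*(-¼*1)²*(-216101) = -3*(-¼)²*(-216101) = -3*1/16*(-216101) = -3/16*(-216101) = 648303/16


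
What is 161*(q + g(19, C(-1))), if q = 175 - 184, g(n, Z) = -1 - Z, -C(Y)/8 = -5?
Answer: -8050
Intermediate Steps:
C(Y) = 40 (C(Y) = -8*(-5) = 40)
q = -9
161*(q + g(19, C(-1))) = 161*(-9 + (-1 - 1*40)) = 161*(-9 + (-1 - 40)) = 161*(-9 - 41) = 161*(-50) = -8050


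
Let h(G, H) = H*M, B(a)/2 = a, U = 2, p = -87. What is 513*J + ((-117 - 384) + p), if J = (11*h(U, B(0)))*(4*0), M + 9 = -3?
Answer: -588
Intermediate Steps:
M = -12 (M = -9 - 3 = -12)
B(a) = 2*a
h(G, H) = -12*H (h(G, H) = H*(-12) = -12*H)
J = 0 (J = (11*(-24*0))*(4*0) = (11*(-12*0))*0 = (11*0)*0 = 0*0 = 0)
513*J + ((-117 - 384) + p) = 513*0 + ((-117 - 384) - 87) = 0 + (-501 - 87) = 0 - 588 = -588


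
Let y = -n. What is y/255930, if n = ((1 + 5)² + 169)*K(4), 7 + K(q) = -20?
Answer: 369/17062 ≈ 0.021627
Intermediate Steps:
K(q) = -27 (K(q) = -7 - 20 = -27)
n = -5535 (n = ((1 + 5)² + 169)*(-27) = (6² + 169)*(-27) = (36 + 169)*(-27) = 205*(-27) = -5535)
y = 5535 (y = -1*(-5535) = 5535)
y/255930 = 5535/255930 = 5535*(1/255930) = 369/17062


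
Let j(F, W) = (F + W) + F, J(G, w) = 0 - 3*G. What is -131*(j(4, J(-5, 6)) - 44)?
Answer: 2751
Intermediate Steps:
J(G, w) = -3*G
j(F, W) = W + 2*F
-131*(j(4, J(-5, 6)) - 44) = -131*((-3*(-5) + 2*4) - 44) = -131*((15 + 8) - 44) = -131*(23 - 44) = -131*(-21) = 2751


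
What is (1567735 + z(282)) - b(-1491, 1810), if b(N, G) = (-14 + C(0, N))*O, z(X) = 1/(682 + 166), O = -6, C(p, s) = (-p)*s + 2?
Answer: 1329378225/848 ≈ 1.5677e+6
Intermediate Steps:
C(p, s) = 2 - p*s (C(p, s) = -p*s + 2 = 2 - p*s)
z(X) = 1/848
b(N, G) = 72 (b(N, G) = (-14 + (2 - 1*0*N))*(-6) = (-14 + (2 + 0))*(-6) = (-14 + 2)*(-6) = -12*(-6) = 72)
(1567735 + z(282)) - b(-1491, 1810) = (1567735 + 1/848) - 1*72 = 1329439281/848 - 72 = 1329378225/848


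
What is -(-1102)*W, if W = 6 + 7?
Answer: 14326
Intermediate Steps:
W = 13
-(-1102)*W = -(-1102)*13 = -1*(-14326) = 14326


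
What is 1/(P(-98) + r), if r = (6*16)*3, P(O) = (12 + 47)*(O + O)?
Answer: -1/11276 ≈ -8.8684e-5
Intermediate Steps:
P(O) = 118*O (P(O) = 59*(2*O) = 118*O)
r = 288 (r = 96*3 = 288)
1/(P(-98) + r) = 1/(118*(-98) + 288) = 1/(-11564 + 288) = 1/(-11276) = -1/11276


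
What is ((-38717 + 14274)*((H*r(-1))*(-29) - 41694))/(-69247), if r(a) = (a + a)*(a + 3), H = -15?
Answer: -1061657262/69247 ≈ -15331.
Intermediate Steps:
r(a) = 2*a*(3 + a) (r(a) = (2*a)*(3 + a) = 2*a*(3 + a))
((-38717 + 14274)*((H*r(-1))*(-29) - 41694))/(-69247) = ((-38717 + 14274)*(-30*(-1)*(3 - 1)*(-29) - 41694))/(-69247) = -24443*(-30*(-1)*2*(-29) - 41694)*(-1/69247) = -24443*(-15*(-4)*(-29) - 41694)*(-1/69247) = -24443*(60*(-29) - 41694)*(-1/69247) = -24443*(-1740 - 41694)*(-1/69247) = -24443*(-43434)*(-1/69247) = 1061657262*(-1/69247) = -1061657262/69247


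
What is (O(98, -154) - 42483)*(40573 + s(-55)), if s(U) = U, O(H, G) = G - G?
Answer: -1721326194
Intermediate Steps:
O(H, G) = 0
(O(98, -154) - 42483)*(40573 + s(-55)) = (0 - 42483)*(40573 - 55) = -42483*40518 = -1721326194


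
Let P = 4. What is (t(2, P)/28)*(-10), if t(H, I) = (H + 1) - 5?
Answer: 5/7 ≈ 0.71429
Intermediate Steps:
t(H, I) = -4 + H (t(H, I) = (1 + H) - 5 = -4 + H)
(t(2, P)/28)*(-10) = ((-4 + 2)/28)*(-10) = -2*1/28*(-10) = -1/14*(-10) = 5/7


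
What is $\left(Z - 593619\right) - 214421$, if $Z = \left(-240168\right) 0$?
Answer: $-808040$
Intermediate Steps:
$Z = 0$
$\left(Z - 593619\right) - 214421 = \left(0 - 593619\right) - 214421 = -593619 - 214421 = -808040$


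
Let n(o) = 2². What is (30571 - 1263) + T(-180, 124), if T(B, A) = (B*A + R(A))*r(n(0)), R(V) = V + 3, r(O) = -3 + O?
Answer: 7115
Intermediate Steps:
n(o) = 4
R(V) = 3 + V
T(B, A) = 3 + A + A*B (T(B, A) = (B*A + (3 + A))*(-3 + 4) = (A*B + (3 + A))*1 = (3 + A + A*B)*1 = 3 + A + A*B)
(30571 - 1263) + T(-180, 124) = (30571 - 1263) + (3 + 124 + 124*(-180)) = 29308 + (3 + 124 - 22320) = 29308 - 22193 = 7115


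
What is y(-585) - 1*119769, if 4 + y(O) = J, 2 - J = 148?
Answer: -119919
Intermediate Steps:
J = -146 (J = 2 - 1*148 = 2 - 148 = -146)
y(O) = -150 (y(O) = -4 - 146 = -150)
y(-585) - 1*119769 = -150 - 1*119769 = -150 - 119769 = -119919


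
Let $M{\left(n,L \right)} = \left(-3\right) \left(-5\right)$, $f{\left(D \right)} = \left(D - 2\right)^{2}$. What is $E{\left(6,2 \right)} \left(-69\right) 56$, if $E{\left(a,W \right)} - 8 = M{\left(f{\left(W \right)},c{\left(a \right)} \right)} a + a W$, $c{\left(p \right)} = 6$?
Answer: $-425040$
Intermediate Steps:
$f{\left(D \right)} = \left(-2 + D\right)^{2}$
$M{\left(n,L \right)} = 15$
$E{\left(a,W \right)} = 8 + 15 a + W a$ ($E{\left(a,W \right)} = 8 + \left(15 a + a W\right) = 8 + \left(15 a + W a\right) = 8 + 15 a + W a$)
$E{\left(6,2 \right)} \left(-69\right) 56 = \left(8 + 15 \cdot 6 + 2 \cdot 6\right) \left(-69\right) 56 = \left(8 + 90 + 12\right) \left(-69\right) 56 = 110 \left(-69\right) 56 = \left(-7590\right) 56 = -425040$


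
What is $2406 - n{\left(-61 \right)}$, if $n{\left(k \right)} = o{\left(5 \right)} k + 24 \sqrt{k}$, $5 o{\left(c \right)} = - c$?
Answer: $2345 - 24 i \sqrt{61} \approx 2345.0 - 187.45 i$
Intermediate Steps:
$o{\left(c \right)} = - \frac{c}{5}$ ($o{\left(c \right)} = \frac{\left(-1\right) c}{5} = - \frac{c}{5}$)
$n{\left(k \right)} = - k + 24 \sqrt{k}$ ($n{\left(k \right)} = \left(- \frac{1}{5}\right) 5 k + 24 \sqrt{k} = - k + 24 \sqrt{k}$)
$2406 - n{\left(-61 \right)} = 2406 - \left(\left(-1\right) \left(-61\right) + 24 \sqrt{-61}\right) = 2406 - \left(61 + 24 i \sqrt{61}\right) = 2345 - 24 i \sqrt{61}$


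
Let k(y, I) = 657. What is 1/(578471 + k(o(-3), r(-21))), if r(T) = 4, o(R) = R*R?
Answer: 1/579128 ≈ 1.7267e-6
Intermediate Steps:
o(R) = R**2
1/(578471 + k(o(-3), r(-21))) = 1/(578471 + 657) = 1/579128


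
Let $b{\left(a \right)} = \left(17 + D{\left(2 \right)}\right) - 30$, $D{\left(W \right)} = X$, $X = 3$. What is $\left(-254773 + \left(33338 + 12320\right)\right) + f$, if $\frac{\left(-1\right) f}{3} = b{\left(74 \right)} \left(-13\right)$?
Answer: $-209505$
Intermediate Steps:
$D{\left(W \right)} = 3$
$b{\left(a \right)} = -10$ ($b{\left(a \right)} = \left(17 + 3\right) - 30 = 20 - 30 = -10$)
$f = -390$ ($f = - 3 \left(\left(-10\right) \left(-13\right)\right) = \left(-3\right) 130 = -390$)
$\left(-254773 + \left(33338 + 12320\right)\right) + f = \left(-254773 + \left(33338 + 12320\right)\right) - 390 = \left(-254773 + 45658\right) - 390 = -209115 - 390 = -209505$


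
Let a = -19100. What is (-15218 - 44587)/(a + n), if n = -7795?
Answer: 3987/1793 ≈ 2.2236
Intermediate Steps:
(-15218 - 44587)/(a + n) = (-15218 - 44587)/(-19100 - 7795) = -59805/(-26895) = -59805*(-1/26895) = 3987/1793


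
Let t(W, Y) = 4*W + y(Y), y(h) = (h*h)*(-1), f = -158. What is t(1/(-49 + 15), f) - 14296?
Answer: -667422/17 ≈ -39260.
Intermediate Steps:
y(h) = -h**2 (y(h) = h**2*(-1) = -h**2)
t(W, Y) = -Y**2 + 4*W (t(W, Y) = 4*W - Y**2 = -Y**2 + 4*W)
t(1/(-49 + 15), f) - 14296 = (-1*(-158)**2 + 4/(-49 + 15)) - 14296 = (-1*24964 + 4/(-34)) - 14296 = (-24964 + 4*(-1/34)) - 14296 = (-24964 - 2/17) - 14296 = -424390/17 - 14296 = -667422/17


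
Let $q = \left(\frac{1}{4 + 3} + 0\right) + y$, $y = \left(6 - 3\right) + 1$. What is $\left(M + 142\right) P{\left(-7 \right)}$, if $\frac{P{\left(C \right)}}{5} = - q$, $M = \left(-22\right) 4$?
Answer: $- \frac{7830}{7} \approx -1118.6$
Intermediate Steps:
$y = 4$ ($y = 3 + 1 = 4$)
$M = -88$
$q = \frac{29}{7}$ ($q = \left(\frac{1}{4 + 3} + 0\right) + 4 = \left(\frac{1}{7} + 0\right) + 4 = \frac{1}{7} + 4 = \frac{29}{7} \approx 4.1429$)
$P{\left(C \right)} = - \frac{145}{7}$ ($P{\left(C \right)} = 5 \left(\left(-1\right) \frac{29}{7}\right) = 5 \left(- \frac{29}{7}\right) = - \frac{145}{7}$)
$\left(M + 142\right) P{\left(-7 \right)} = \left(-88 + 142\right) \left(- \frac{145}{7}\right) = 54 \left(- \frac{145}{7}\right) = - \frac{7830}{7}$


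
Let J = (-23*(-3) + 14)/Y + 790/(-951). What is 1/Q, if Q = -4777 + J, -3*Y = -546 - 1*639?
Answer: -375645/1794689282 ≈ -0.00020931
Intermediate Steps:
Y = 395 (Y = -(-546 - 1*639)/3 = -(-546 - 639)/3 = -1/3*(-1185) = 395)
J = -233117/375645 (J = (-23*(-3) + 14)/395 + 790/(-951) = (69 + 14)*(1/395) + 790*(-1/951) = 83*(1/395) - 790/951 = 83/395 - 790/951 = -233117/375645 ≈ -0.62058)
Q = -1794689282/375645 (Q = -4777 - 233117/375645 = -1794689282/375645 ≈ -4777.6)
1/Q = 1/(-1794689282/375645) = -375645/1794689282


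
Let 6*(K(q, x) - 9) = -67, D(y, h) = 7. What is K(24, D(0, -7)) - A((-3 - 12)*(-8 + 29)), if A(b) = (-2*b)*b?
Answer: 1190687/6 ≈ 1.9845e+5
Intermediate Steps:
K(q, x) = -13/6 (K(q, x) = 9 + (⅙)*(-67) = 9 - 67/6 = -13/6)
A(b) = -2*b²
K(24, D(0, -7)) - A((-3 - 12)*(-8 + 29)) = -13/6 - (-2)*((-3 - 12)*(-8 + 29))² = -13/6 - (-2)*(-15*21)² = -13/6 - (-2)*(-315)² = -13/6 - (-2)*99225 = -13/6 - 1*(-198450) = -13/6 + 198450 = 1190687/6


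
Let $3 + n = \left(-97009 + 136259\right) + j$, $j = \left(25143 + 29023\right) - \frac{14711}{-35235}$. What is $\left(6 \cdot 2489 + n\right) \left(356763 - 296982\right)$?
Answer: $\frac{76073738768312}{11745} \approx 6.4771 \cdot 10^{9}$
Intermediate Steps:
$j = \frac{1908553721}{35235}$ ($j = 54166 - - \frac{14711}{35235} = 54166 + \frac{14711}{35235} = \frac{1908553721}{35235} \approx 54166.0$)
$n = \frac{3291421766}{35235}$ ($n = -3 + \left(\left(-97009 + 136259\right) + \frac{1908553721}{35235}\right) = -3 + \left(39250 + \frac{1908553721}{35235}\right) = -3 + \frac{3291527471}{35235} = \frac{3291421766}{35235} \approx 93413.0$)
$\left(6 \cdot 2489 + n\right) \left(356763 - 296982\right) = \left(6 \cdot 2489 + \frac{3291421766}{35235}\right) \left(356763 - 296982\right) = \left(14934 + \frac{3291421766}{35235}\right) 59781 = \frac{3817621256}{35235} \cdot 59781 = \frac{76073738768312}{11745}$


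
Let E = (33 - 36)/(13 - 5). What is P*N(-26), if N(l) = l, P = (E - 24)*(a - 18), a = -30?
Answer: -30420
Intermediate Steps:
E = -3/8 ≈ -0.37500
P = 1170 (P = (-3/8 - 24)*(-30 - 18) = -195/8*(-48) = 1170)
P*N(-26) = 1170*(-26) = -30420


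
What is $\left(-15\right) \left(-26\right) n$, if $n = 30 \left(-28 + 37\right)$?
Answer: $105300$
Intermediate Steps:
$n = 270$ ($n = 30 \cdot 9 = 270$)
$\left(-15\right) \left(-26\right) n = \left(-15\right) \left(-26\right) 270 = 390 \cdot 270 = 105300$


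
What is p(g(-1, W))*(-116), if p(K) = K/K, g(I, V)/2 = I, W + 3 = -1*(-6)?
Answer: -116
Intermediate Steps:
W = 3 (W = -3 - 1*(-6) = -3 + 6 = 3)
g(I, V) = 2*I
p(K) = 1
p(g(-1, W))*(-116) = 1*(-116) = -116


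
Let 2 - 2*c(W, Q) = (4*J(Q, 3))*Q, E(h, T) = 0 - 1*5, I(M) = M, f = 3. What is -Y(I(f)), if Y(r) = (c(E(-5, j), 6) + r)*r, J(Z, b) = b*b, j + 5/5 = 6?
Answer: 312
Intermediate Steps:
j = 5 (j = -1 + 6 = 5)
J(Z, b) = b**2
E(h, T) = -5 (E(h, T) = 0 - 5 = -5)
c(W, Q) = 1 - 18*Q (c(W, Q) = 1 - 4*3**2*Q/2 = 1 - 4*9*Q/2 = 1 - 18*Q)
Y(r) = r*(-107 + r) (Y(r) = ((1 - 18*6) + r)*r = ((1 - 108) + r)*r = (-107 + r)*r = r*(-107 + r))
-Y(I(f)) = -3*(-107 + 3) = -3*(-104) = -1*(-312) = 312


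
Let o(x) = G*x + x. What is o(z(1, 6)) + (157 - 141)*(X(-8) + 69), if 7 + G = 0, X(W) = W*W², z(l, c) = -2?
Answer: -7076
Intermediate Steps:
X(W) = W³
G = -7 (G = -7 + 0 = -7)
o(x) = -6*x (o(x) = -7*x + x = -6*x)
o(z(1, 6)) + (157 - 141)*(X(-8) + 69) = -6*(-2) + (157 - 141)*((-8)³ + 69) = 12 + 16*(-512 + 69) = 12 + 16*(-443) = 12 - 7088 = -7076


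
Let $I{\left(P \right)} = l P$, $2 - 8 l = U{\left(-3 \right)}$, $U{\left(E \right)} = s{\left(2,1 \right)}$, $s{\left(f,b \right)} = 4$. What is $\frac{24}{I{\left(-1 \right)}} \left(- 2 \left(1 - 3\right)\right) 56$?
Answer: $21504$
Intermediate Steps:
$U{\left(E \right)} = 4$
$l = - \frac{1}{4}$ ($l = \frac{1}{4} - \frac{1}{2} = - \frac{1}{4} \approx -0.25$)
$I{\left(P \right)} = - \frac{P}{4}$
$\frac{24}{I{\left(-1 \right)}} \left(- 2 \left(1 - 3\right)\right) 56 = \frac{24}{\left(- \frac{1}{4}\right) \left(-1\right)} \left(- 2 \left(1 - 3\right)\right) 56 = 24 \frac{1}{\frac{1}{4}} \left(\left(-2\right) \left(-2\right)\right) 56 = 24 \cdot 4 \cdot 4 \cdot 56 = 96 \cdot 4 \cdot 56 = 384 \cdot 56 = 21504$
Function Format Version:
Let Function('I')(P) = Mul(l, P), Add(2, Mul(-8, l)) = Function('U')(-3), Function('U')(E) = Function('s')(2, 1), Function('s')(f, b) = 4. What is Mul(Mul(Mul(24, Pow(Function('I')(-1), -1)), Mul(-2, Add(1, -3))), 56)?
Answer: 21504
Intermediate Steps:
Function('U')(E) = 4
l = Rational(-1, 4) (l = Add(Rational(1, 4), Mul(Rational(-1, 8), 4)) = Add(Rational(1, 4), Rational(-1, 2)) = Rational(-1, 4) ≈ -0.25000)
Function('I')(P) = Mul(Rational(-1, 4), P)
Mul(Mul(Mul(24, Pow(Function('I')(-1), -1)), Mul(-2, Add(1, -3))), 56) = Mul(Mul(Mul(24, Pow(Mul(Rational(-1, 4), -1), -1)), Mul(-2, Add(1, -3))), 56) = Mul(Mul(Mul(24, Pow(Rational(1, 4), -1)), Mul(-2, -2)), 56) = Mul(Mul(Mul(24, 4), 4), 56) = Mul(Mul(96, 4), 56) = Mul(384, 56) = 21504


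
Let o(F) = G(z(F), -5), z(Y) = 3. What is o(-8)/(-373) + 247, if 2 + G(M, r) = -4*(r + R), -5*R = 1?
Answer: 460561/1865 ≈ 246.95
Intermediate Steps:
R = -⅕ (R = -⅕*1 = -⅕ ≈ -0.20000)
G(M, r) = -6/5 - 4*r (G(M, r) = -2 - 4*(r - ⅕) = -2 - 4*(-⅕ + r) = -2 + (⅘ - 4*r) = -6/5 - 4*r)
o(F) = 94/5 (o(F) = -6/5 - 4*(-5) = -6/5 + 20 = 94/5)
o(-8)/(-373) + 247 = (94/5)/(-373) + 247 = (94/5)*(-1/373) + 247 = -94/1865 + 247 = 460561/1865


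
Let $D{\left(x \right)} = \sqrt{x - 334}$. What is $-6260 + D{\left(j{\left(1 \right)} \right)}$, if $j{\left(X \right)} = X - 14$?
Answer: $-6260 + i \sqrt{347} \approx -6260.0 + 18.628 i$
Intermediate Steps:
$j{\left(X \right)} = -14 + X$
$D{\left(x \right)} = \sqrt{-334 + x}$
$-6260 + D{\left(j{\left(1 \right)} \right)} = -6260 + \sqrt{-334 + \left(-14 + 1\right)} = -6260 + \sqrt{-334 - 13} = -6260 + \sqrt{-347} = -6260 + i \sqrt{347}$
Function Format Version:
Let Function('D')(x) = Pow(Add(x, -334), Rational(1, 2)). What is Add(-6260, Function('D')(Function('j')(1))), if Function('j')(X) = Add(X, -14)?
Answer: Add(-6260, Mul(I, Pow(347, Rational(1, 2)))) ≈ Add(-6260.0, Mul(18.628, I))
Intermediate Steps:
Function('j')(X) = Add(-14, X)
Function('D')(x) = Pow(Add(-334, x), Rational(1, 2))
Add(-6260, Function('D')(Function('j')(1))) = Add(-6260, Pow(Add(-334, Add(-14, 1)), Rational(1, 2))) = Add(-6260, Pow(Add(-334, -13), Rational(1, 2))) = Add(-6260, Pow(-347, Rational(1, 2))) = Add(-6260, Mul(I, Pow(347, Rational(1, 2))))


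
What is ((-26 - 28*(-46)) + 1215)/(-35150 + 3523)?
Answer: -2477/31627 ≈ -0.078319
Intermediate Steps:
((-26 - 28*(-46)) + 1215)/(-35150 + 3523) = ((-26 + 1288) + 1215)/(-31627) = (1262 + 1215)*(-1/31627) = 2477*(-1/31627) = -2477/31627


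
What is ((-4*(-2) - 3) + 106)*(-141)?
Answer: -15651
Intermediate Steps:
((-4*(-2) - 3) + 106)*(-141) = ((8 - 3) + 106)*(-141) = (5 + 106)*(-141) = 111*(-141) = -15651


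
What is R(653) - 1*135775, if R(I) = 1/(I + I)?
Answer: -177322149/1306 ≈ -1.3578e+5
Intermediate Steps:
R(I) = 1/(2*I)
R(653) - 1*135775 = (½)/653 - 1*135775 = (½)*(1/653) - 135775 = 1/1306 - 135775 = -177322149/1306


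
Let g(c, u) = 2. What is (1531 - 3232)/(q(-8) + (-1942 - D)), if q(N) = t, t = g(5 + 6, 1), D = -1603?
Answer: 1701/337 ≈ 5.0475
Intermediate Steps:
t = 2
q(N) = 2
(1531 - 3232)/(q(-8) + (-1942 - D)) = (1531 - 3232)/(2 + (-1942 - 1*(-1603))) = -1701/(2 + (-1942 + 1603)) = -1701/(2 - 339) = -1701/(-337) = -1701*(-1/337) = 1701/337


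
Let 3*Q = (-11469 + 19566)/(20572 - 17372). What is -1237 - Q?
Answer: -3961099/3200 ≈ -1237.8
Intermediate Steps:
Q = 2699/3200 (Q = ((-11469 + 19566)/(20572 - 17372))/3 = (8097/3200)/3 = (8097*(1/3200))/3 = (1/3)*(8097/3200) = 2699/3200 ≈ 0.84344)
-1237 - Q = -1237 - 1*2699/3200 = -1237 - 2699/3200 = -3961099/3200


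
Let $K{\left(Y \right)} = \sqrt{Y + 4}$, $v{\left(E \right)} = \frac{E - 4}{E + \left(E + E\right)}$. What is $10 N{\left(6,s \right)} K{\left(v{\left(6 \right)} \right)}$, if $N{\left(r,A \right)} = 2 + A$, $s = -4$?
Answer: $- \frac{20 \sqrt{37}}{3} \approx -40.552$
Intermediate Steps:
$v{\left(E \right)} = \frac{-4 + E}{3 E}$ ($v{\left(E \right)} = \frac{-4 + E}{E + 2 E} = \frac{-4 + E}{3 E}$)
$K{\left(Y \right)} = \sqrt{4 + Y}$
$10 N{\left(6,s \right)} K{\left(v{\left(6 \right)} \right)} = 10 \left(2 - 4\right) \sqrt{4 + \frac{-4 + 6}{3 \cdot 6}} = 10 \left(-2\right) \sqrt{4 + \frac{1}{3} \cdot \frac{1}{6} \cdot 2} = - 20 \sqrt{4 + \frac{1}{9}} = - 20 \sqrt{\frac{37}{9}} = - 20 \frac{\sqrt{37}}{3} = - \frac{20 \sqrt{37}}{3}$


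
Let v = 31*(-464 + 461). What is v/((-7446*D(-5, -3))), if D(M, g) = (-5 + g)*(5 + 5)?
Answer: -31/198560 ≈ -0.00015612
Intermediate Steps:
D(M, g) = -50 + 10*g (D(M, g) = (-5 + g)*10 = -50 + 10*g)
v = -93 (v = 31*(-3) = -93)
v/((-7446*D(-5, -3))) = -93*(-1/(7446*(-50 + 10*(-3)))) = -93*(-1/(7446*(-50 - 30))) = -93/((-7446*(-80))) = -93/595680 = -93*1/595680 = -31/198560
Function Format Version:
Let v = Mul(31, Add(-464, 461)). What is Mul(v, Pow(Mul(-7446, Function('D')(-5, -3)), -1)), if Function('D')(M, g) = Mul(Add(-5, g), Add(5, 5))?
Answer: Rational(-31, 198560) ≈ -0.00015612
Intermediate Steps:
Function('D')(M, g) = Add(-50, Mul(10, g)) (Function('D')(M, g) = Mul(Add(-5, g), 10) = Add(-50, Mul(10, g)))
v = -93 (v = Mul(31, -3) = -93)
Mul(v, Pow(Mul(-7446, Function('D')(-5, -3)), -1)) = Mul(-93, Pow(Mul(-7446, Add(-50, Mul(10, -3))), -1)) = Mul(-93, Pow(Mul(-7446, Add(-50, -30)), -1)) = Mul(-93, Pow(Mul(-7446, -80), -1)) = Mul(-93, Pow(595680, -1)) = Mul(-93, Rational(1, 595680)) = Rational(-31, 198560)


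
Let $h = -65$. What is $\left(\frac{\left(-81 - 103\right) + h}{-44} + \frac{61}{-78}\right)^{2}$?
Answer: $\frac{70040161}{2944656} \approx 23.786$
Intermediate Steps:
$\left(\frac{\left(-81 - 103\right) + h}{-44} + \frac{61}{-78}\right)^{2} = \left(\frac{\left(-81 - 103\right) - 65}{-44} + \frac{61}{-78}\right)^{2} = \left(\left(-184 - 65\right) \left(- \frac{1}{44}\right) + 61 \left(- \frac{1}{78}\right)\right)^{2} = \left(\left(-249\right) \left(- \frac{1}{44}\right) - \frac{61}{78}\right)^{2} = \left(\frac{249}{44} - \frac{61}{78}\right)^{2} = \left(\frac{8369}{1716}\right)^{2} = \frac{70040161}{2944656}$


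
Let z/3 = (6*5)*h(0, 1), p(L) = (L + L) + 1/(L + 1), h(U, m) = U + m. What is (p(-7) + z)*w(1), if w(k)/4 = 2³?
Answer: 7280/3 ≈ 2426.7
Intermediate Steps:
p(L) = 1/(1 + L) + 2*L (p(L) = 2*L + 1/(1 + L) = 1/(1 + L) + 2*L)
z = 90 (z = 3*((6*5)*(0 + 1)) = 3*(30*1) = 3*30 = 90)
w(k) = 32 (w(k) = 4*2³ = 4*8 = 32)
(p(-7) + z)*w(1) = ((1 + 2*(-7) + 2*(-7)²)/(1 - 7) + 90)*32 = ((1 - 14 + 2*49)/(-6) + 90)*32 = (-(1 - 14 + 98)/6 + 90)*32 = (-⅙*85 + 90)*32 = (-85/6 + 90)*32 = (455/6)*32 = 7280/3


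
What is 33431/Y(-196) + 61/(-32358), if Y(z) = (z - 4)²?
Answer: 539660149/647160000 ≈ 0.83389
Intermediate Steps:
Y(z) = (-4 + z)²
33431/Y(-196) + 61/(-32358) = 33431/((-4 - 196)²) + 61/(-32358) = 33431/((-200)²) + 61*(-1/32358) = 33431/40000 - 61/32358 = 539660149/647160000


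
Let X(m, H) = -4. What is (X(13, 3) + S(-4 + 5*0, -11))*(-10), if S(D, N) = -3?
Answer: 70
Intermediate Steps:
(X(13, 3) + S(-4 + 5*0, -11))*(-10) = (-4 - 3)*(-10) = -7*(-10) = 70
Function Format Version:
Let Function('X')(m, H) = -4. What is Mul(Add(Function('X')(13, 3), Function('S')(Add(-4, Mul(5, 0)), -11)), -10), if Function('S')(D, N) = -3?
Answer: 70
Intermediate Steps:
Mul(Add(Function('X')(13, 3), Function('S')(Add(-4, Mul(5, 0)), -11)), -10) = Mul(Add(-4, -3), -10) = Mul(-7, -10) = 70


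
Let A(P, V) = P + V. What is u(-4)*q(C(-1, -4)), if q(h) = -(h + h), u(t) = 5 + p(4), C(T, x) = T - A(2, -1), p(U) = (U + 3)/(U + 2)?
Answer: 74/3 ≈ 24.667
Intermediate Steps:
p(U) = (3 + U)/(2 + U)
C(T, x) = -1 + T (C(T, x) = T - (2 - 1) = T - 1*1 = T - 1 = -1 + T)
u(t) = 37/6 (u(t) = 5 + (3 + 4)/(2 + 4) = 5 + 7/6 = 37/6)
q(h) = -2*h
u(-4)*q(C(-1, -4)) = 37*(-2*(-1 - 1))/6 = 37*(-2*(-2))/6 = (37/6)*4 = 74/3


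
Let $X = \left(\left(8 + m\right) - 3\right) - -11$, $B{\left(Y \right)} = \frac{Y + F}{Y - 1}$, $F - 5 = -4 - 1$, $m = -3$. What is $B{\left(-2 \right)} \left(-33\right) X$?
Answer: $-286$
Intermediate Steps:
$F = 0$ ($F = 5 - 5 = 0$)
$B{\left(Y \right)} = \frac{Y}{-1 + Y}$ ($B{\left(Y \right)} = \frac{Y + 0}{Y - 1} = \frac{Y}{-1 + Y}$)
$X = 13$ ($X = \left(\left(8 - 3\right) - 3\right) - -11 = \left(5 - 3\right) + 11 = 2 + 11 = 13$)
$B{\left(-2 \right)} \left(-33\right) X = - \frac{2}{-1 - 2} \left(-33\right) 13 = - \frac{2}{-3} \left(-33\right) 13 = \left(-2\right) \left(- \frac{1}{3}\right) \left(-33\right) 13 = \frac{2}{3} \left(-33\right) 13 = \left(-22\right) 13 = -286$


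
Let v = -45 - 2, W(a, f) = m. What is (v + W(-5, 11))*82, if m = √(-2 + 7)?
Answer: -3854 + 82*√5 ≈ -3670.6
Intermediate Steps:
m = √5 ≈ 2.2361
W(a, f) = √5
v = -47
(v + W(-5, 11))*82 = (-47 + √5)*82 = -3854 + 82*√5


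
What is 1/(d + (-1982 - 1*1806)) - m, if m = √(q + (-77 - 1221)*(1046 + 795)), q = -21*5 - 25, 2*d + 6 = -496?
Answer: -1/4039 - 2*I*√597437 ≈ -0.00024759 - 1545.9*I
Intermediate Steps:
d = -251 (d = -3 + (½)*(-496) = -3 - 248 = -251)
q = -130 (q = -105 - 25 = -130)
m = 2*I*√597437 (m = √(-130 + (-77 - 1221)*(1046 + 795)) = √(-130 - 1298*1841) = √(-130 - 2389618) = √(-2389748) = 2*I*√597437 ≈ 1545.9*I)
1/(d + (-1982 - 1*1806)) - m = 1/(-251 + (-1982 - 1*1806)) - 2*I*√597437 = 1/(-251 + (-1982 - 1806)) - 2*I*√597437 = 1/(-251 - 3788) - 2*I*√597437 = 1/(-4039) - 2*I*√597437 = -1/4039 - 2*I*√597437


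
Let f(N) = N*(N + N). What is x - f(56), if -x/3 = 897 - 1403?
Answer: -4754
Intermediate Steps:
f(N) = 2*N**2 (f(N) = N*(2*N) = 2*N**2)
x = 1518 (x = -3*(897 - 1403) = -3*(-506) = 1518)
x - f(56) = 1518 - 2*56**2 = 1518 - 2*3136 = 1518 - 1*6272 = 1518 - 6272 = -4754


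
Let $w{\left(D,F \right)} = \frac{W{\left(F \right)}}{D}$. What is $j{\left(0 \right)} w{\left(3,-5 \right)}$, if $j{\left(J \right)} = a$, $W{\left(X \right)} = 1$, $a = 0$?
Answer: $0$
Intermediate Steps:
$j{\left(J \right)} = 0$
$w{\left(D,F \right)} = \frac{1}{D}$ ($w{\left(D,F \right)} = 1 \frac{1}{D} = \frac{1}{D}$)
$j{\left(0 \right)} w{\left(3,-5 \right)} = \frac{0}{3} = 0 \cdot \frac{1}{3} = 0$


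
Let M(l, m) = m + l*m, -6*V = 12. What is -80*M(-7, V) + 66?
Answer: -894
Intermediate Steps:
V = -2 (V = -1/6*12 = -2)
-80*M(-7, V) + 66 = -(-160)*(1 - 7) + 66 = -(-160)*(-6) + 66 = -80*12 + 66 = -960 + 66 = -894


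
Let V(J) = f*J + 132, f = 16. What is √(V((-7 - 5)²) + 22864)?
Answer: 10*√253 ≈ 159.06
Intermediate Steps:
V(J) = 132 + 16*J (V(J) = 16*J + 132 = 132 + 16*J)
√(V((-7 - 5)²) + 22864) = √((132 + 16*(-7 - 5)²) + 22864) = √((132 + 16*(-12)²) + 22864) = √((132 + 16*144) + 22864) = √((132 + 2304) + 22864) = √(2436 + 22864) = √25300 = 10*√253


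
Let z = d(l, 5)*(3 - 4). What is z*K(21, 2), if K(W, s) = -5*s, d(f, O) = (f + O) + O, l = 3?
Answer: 130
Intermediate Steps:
d(f, O) = f + 2*O (d(f, O) = (O + f) + O = f + 2*O)
z = -13 (z = (3 + 2*5)*(3 - 4) = (3 + 10)*(-1) = 13*(-1) = -13)
z*K(21, 2) = -(-65)*2 = -13*(-10) = 130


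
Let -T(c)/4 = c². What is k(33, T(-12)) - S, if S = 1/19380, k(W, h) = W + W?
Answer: 1279079/19380 ≈ 66.000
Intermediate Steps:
T(c) = -4*c²
k(W, h) = 2*W
S = 1/19380 ≈ 5.1600e-5
k(33, T(-12)) - S = 2*33 - 1*1/19380 = 66 - 1/19380 = 1279079/19380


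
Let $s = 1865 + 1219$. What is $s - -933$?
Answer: $4017$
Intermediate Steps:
$s = 3084$
$s - -933 = 3084 - -933 = 3084 + 933 = 4017$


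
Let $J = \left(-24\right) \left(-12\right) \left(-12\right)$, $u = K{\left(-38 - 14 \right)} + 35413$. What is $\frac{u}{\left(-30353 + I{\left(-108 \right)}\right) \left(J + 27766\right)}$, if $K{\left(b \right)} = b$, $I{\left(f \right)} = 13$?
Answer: $- \frac{35361}{737565400} \approx -4.7943 \cdot 10^{-5}$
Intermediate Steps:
$u = 35361$ ($u = \left(-38 - 14\right) + 35413 = -52 + 35413 = 35361$)
$J = -3456$ ($J = 288 \left(-12\right) = -3456$)
$\frac{u}{\left(-30353 + I{\left(-108 \right)}\right) \left(J + 27766\right)} = \frac{35361}{\left(-30353 + 13\right) \left(-3456 + 27766\right)} = \frac{35361}{\left(-30340\right) 24310} = \frac{35361}{-737565400} = 35361 \left(- \frac{1}{737565400}\right) = - \frac{35361}{737565400}$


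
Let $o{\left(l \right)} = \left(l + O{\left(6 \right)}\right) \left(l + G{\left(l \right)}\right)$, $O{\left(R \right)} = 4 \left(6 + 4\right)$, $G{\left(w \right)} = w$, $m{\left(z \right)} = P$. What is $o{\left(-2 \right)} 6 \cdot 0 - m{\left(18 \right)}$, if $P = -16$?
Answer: $16$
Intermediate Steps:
$m{\left(z \right)} = -16$
$O{\left(R \right)} = 40$ ($O{\left(R \right)} = 4 \cdot 10 = 40$)
$o{\left(l \right)} = 2 l \left(40 + l\right)$ ($o{\left(l \right)} = \left(l + 40\right) \left(l + l\right) = \left(40 + l\right) 2 l = 2 l \left(40 + l\right)$)
$o{\left(-2 \right)} 6 \cdot 0 - m{\left(18 \right)} = 2 \left(-2\right) \left(40 - 2\right) 6 \cdot 0 - -16 = 2 \left(-2\right) 38 \cdot 6 \cdot 0 + 16 = \left(-152\right) 6 \cdot 0 + 16 = \left(-912\right) 0 + 16 = 0 + 16 = 16$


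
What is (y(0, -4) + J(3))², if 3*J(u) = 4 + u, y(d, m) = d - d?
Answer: 49/9 ≈ 5.4444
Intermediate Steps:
y(d, m) = 0
J(u) = 4/3 + u/3 (J(u) = (4 + u)/3 = 4/3 + u/3)
(y(0, -4) + J(3))² = (0 + (4/3 + (⅓)*3))² = (0 + (4/3 + 1))² = (0 + 7/3)² = (7/3)² = 49/9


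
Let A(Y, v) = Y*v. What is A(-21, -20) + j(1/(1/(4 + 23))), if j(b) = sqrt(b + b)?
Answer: 420 + 3*sqrt(6) ≈ 427.35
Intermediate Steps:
j(b) = sqrt(2)*sqrt(b) (j(b) = sqrt(2*b) = sqrt(2)*sqrt(b))
A(-21, -20) + j(1/(1/(4 + 23))) = -21*(-20) + sqrt(2)*sqrt(1/(1/(4 + 23))) = 420 + sqrt(2)*sqrt(1/(1/27)) = 420 + sqrt(2)*sqrt(27) = 420 + sqrt(2)*(3*sqrt(3)) = 420 + 3*sqrt(6)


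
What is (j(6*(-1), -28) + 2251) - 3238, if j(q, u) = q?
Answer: -993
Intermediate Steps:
(j(6*(-1), -28) + 2251) - 3238 = (6*(-1) + 2251) - 3238 = (-6 + 2251) - 3238 = 2245 - 3238 = -993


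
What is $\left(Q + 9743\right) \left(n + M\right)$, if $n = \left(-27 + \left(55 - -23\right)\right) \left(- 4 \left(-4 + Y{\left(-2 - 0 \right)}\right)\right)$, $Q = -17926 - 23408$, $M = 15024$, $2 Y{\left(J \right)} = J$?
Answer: $-506846004$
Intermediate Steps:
$Y{\left(J \right)} = \frac{J}{2}$
$Q = -41334$ ($Q = -17926 - 23408 = -41334$)
$n = 1020$ ($n = \left(-27 + \left(55 - -23\right)\right) \left(- 4 \left(-4 + \frac{-2 - 0}{2}\right)\right) = \left(-27 + \left(55 + 23\right)\right) \left(- 4 \left(-4 + \frac{-2 + 0}{2}\right)\right) = \left(-27 + 78\right) \left(- 4 \left(-4 + \frac{1}{2} \left(-2\right)\right)\right) = 51 \left(- 4 \left(-4 - 1\right)\right) = 51 \left(\left(-4\right) \left(-5\right)\right) = 51 \cdot 20 = 1020$)
$\left(Q + 9743\right) \left(n + M\right) = \left(-41334 + 9743\right) \left(1020 + 15024\right) = \left(-31591\right) 16044 = -506846004$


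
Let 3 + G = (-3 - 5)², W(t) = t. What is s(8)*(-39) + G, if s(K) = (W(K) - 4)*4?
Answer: -563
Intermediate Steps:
G = 61 (G = -3 + (-3 - 5)² = -3 + (-8)² = -3 + 64 = 61)
s(K) = -16 + 4*K (s(K) = (K - 4)*4 = (-4 + K)*4 = -16 + 4*K)
s(8)*(-39) + G = (-16 + 4*8)*(-39) + 61 = (-16 + 32)*(-39) + 61 = 16*(-39) + 61 = -624 + 61 = -563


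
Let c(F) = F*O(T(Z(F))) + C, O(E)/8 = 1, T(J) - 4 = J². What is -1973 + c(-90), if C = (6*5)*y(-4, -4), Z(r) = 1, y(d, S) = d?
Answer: -2813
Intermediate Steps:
T(J) = 4 + J²
C = -120 (C = (6*5)*(-4) = 30*(-4) = -120)
O(E) = 8 (O(E) = 8*1 = 8)
c(F) = -120 + 8*F (c(F) = F*8 - 120 = 8*F - 120 = -120 + 8*F)
-1973 + c(-90) = -1973 + (-120 + 8*(-90)) = -1973 + (-120 - 720) = -1973 - 840 = -2813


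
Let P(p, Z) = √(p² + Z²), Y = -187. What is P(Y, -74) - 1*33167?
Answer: -33167 + √40445 ≈ -32966.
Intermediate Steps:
P(p, Z) = √(Z² + p²)
P(Y, -74) - 1*33167 = √((-74)² + (-187)²) - 1*33167 = √(5476 + 34969) - 33167 = √40445 - 33167 = -33167 + √40445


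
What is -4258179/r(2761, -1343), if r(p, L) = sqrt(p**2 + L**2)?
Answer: -4258179*sqrt(9426770)/9426770 ≈ -1386.9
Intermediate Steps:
r(p, L) = sqrt(L**2 + p**2)
-4258179/r(2761, -1343) = -4258179/sqrt((-1343)**2 + 2761**2) = -4258179/sqrt(1803649 + 7623121) = -4258179*sqrt(9426770)/9426770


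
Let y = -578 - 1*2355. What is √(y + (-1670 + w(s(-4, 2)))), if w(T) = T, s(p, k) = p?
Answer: I*√4607 ≈ 67.875*I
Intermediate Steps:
y = -2933 (y = -578 - 2355 = -2933)
√(y + (-1670 + w(s(-4, 2)))) = √(-2933 + (-1670 - 4)) = √(-2933 - 1674) = √(-4607) = I*√4607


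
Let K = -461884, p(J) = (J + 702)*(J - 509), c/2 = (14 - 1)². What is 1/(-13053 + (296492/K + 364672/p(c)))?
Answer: -1283460165/16756461225922 ≈ -7.6595e-5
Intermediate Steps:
c = 338 (c = 2*(14 - 1)² = 2*13² = 2*169 = 338)
p(J) = (-509 + J)*(702 + J) (p(J) = (702 + J)*(-509 + J) = (-509 + J)*(702 + J))
1/(-13053 + (296492/K + 364672/p(c))) = 1/(-13053 + (296492/(-461884) + 364672/(-357318 + 338² + 193*338))) = 1/(-13053 + (296492*(-1/461884) + 364672/(-357318 + 114244 + 65234))) = 1/(-13053 + (-74123/115471 + 364672/(-177840))) = 1/(-13053 + (-74123/115471 + 364672*(-1/177840))) = 1/(-13053 + (-74123/115471 - 22792/11115)) = 1/(-13053 - 3455692177/1283460165) = 1/(-16756461225922/1283460165) = -1283460165/16756461225922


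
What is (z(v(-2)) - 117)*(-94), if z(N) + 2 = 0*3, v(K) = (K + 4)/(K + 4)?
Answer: 11186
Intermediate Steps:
v(K) = 1 (v(K) = (4 + K)/(4 + K) = 1)
z(N) = -2 (z(N) = -2 + 0*3 = -2 + 0 = -2)
(z(v(-2)) - 117)*(-94) = (-2 - 117)*(-94) = -119*(-94) = 11186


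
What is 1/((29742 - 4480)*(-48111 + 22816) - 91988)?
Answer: -1/639094278 ≈ -1.5647e-9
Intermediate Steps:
1/((29742 - 4480)*(-48111 + 22816) - 91988) = 1/(25262*(-25295) - 91988) = 1/(-639002290 - 91988) = 1/(-639094278) = -1/639094278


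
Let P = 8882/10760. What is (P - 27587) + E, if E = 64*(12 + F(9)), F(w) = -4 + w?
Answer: -142560179/5380 ≈ -26498.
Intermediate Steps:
P = 4441/5380 (P = 8882*(1/10760) = 4441/5380 ≈ 0.82546)
E = 1088 (E = 64*(12 + (-4 + 9)) = 64*(12 + 5) = 64*17 = 1088)
(P - 27587) + E = (4441/5380 - 27587) + 1088 = -148413619/5380 + 1088 = -142560179/5380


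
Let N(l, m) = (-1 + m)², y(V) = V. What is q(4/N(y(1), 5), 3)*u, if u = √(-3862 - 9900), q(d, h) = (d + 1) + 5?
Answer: 25*I*√13762/4 ≈ 733.2*I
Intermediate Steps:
q(d, h) = 6 + d (q(d, h) = (1 + d) + 5 = 6 + d)
u = I*√13762 (u = √(-13762) = I*√13762 ≈ 117.31*I)
q(4/N(y(1), 5), 3)*u = (6 + 4/((-1 + 5)²))*(I*√13762) = (6 + 4/(4²))*(I*√13762) = (6 + 4/16)*(I*√13762) = (6 + 4*(1/16))*(I*√13762) = (6 + ¼)*(I*√13762) = 25*(I*√13762)/4 = 25*I*√13762/4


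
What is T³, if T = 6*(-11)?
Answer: -287496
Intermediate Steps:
T = -66
T³ = (-66)³ = -287496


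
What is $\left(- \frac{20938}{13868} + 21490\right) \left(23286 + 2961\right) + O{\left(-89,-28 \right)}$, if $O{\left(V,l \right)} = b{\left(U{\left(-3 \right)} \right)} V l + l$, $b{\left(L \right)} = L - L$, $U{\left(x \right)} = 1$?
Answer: $\frac{3910834066025}{6934} \approx 5.6401 \cdot 10^{8}$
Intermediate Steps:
$b{\left(L \right)} = 0$
$O{\left(V,l \right)} = l$ ($O{\left(V,l \right)} = 0 V l + l = 0 l + l = 0 + l = l$)
$\left(- \frac{20938}{13868} + 21490\right) \left(23286 + 2961\right) + O{\left(-89,-28 \right)} = \left(- \frac{20938}{13868} + 21490\right) \left(23286 + 2961\right) - 28 = \left(\left(-20938\right) \frac{1}{13868} + 21490\right) 26247 - 28 = \left(- \frac{10469}{6934} + 21490\right) 26247 - 28 = \frac{149001191}{6934} \cdot 26247 - 28 = \frac{3910834260177}{6934} - 28 = \frac{3910834066025}{6934}$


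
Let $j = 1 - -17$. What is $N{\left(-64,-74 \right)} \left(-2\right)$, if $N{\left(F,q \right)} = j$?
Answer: $-36$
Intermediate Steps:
$j = 18$ ($j = 1 + 17 = 18$)
$N{\left(F,q \right)} = 18$
$N{\left(-64,-74 \right)} \left(-2\right) = 18 \left(-2\right) = -36$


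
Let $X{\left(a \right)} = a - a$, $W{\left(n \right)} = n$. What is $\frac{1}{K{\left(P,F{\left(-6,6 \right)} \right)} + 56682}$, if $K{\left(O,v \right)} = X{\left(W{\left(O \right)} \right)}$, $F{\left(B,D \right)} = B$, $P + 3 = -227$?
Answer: $\frac{1}{56682} \approx 1.7642 \cdot 10^{-5}$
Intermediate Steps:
$P = -230$ ($P = -3 - 227 = -230$)
$X{\left(a \right)} = 0$
$K{\left(O,v \right)} = 0$
$\frac{1}{K{\left(P,F{\left(-6,6 \right)} \right)} + 56682} = \frac{1}{0 + 56682} = \frac{1}{56682}$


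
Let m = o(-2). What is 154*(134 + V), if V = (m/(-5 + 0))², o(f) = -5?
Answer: 20790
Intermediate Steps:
m = -5
V = 1 (V = (-5/(-5 + 0))² = (-5/(-5))² = (-5*(-⅕))² = 1² = 1)
154*(134 + V) = 154*(134 + 1) = 154*135 = 20790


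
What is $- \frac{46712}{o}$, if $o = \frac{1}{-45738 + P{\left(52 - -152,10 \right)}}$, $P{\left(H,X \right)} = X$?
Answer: $2136046336$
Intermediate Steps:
$o = - \frac{1}{45728}$ ($o = \frac{1}{-45738 + 10} = \frac{1}{-45728} = - \frac{1}{45728} \approx -2.1868 \cdot 10^{-5}$)
$- \frac{46712}{o} = - \frac{46712}{- \frac{1}{45728}} = \left(-46712\right) \left(-45728\right) = 2136046336$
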